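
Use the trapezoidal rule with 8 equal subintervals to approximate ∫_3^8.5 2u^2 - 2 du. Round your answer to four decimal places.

Δu = (8.5 − 3)/8 = 0.6875.
f(3) = 16, f(3.6875) = 25.1953125, f(4.375) = 36.28125, f(5.0625) = 49.2578125, f(5.75) = 64.125, f(6.4375) = 80.8828125, f(7.125) = 99.53125, f(7.8125) = 120.0703125, f(8.5) = 142.5.
T_8 = (Δu/2)·[f(u_0) + 2f(u_1) + ... + 2f(u_{7}) + f(u_8)].
Sum ≈ 381.2832.

381.2832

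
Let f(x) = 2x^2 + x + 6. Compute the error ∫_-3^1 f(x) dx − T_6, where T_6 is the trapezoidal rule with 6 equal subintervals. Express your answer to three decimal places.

Exact integral: ∫_-3^1 f(x) dx ≈ 38.66667.
T_6 ≈ 39.25926.
Error ≈ 38.66667 − 39.25926 ≈ -0.593.

-0.593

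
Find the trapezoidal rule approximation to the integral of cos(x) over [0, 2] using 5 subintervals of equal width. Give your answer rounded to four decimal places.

0.8971

Δx = (2 − 0)/5 = 0.4.
f(0) ≈ 1.0000, f(0.4) ≈ 0.9211, f(0.8) ≈ 0.6967, f(1.2) ≈ 0.3624, f(1.6) ≈ -0.0292, f(2) ≈ -0.4161.
T_5 = (Δx/2)·[f(x_0) + 2f(x_1) + ... + 2f(x_{4}) + f(x_5)].
Sum ≈ 0.8971.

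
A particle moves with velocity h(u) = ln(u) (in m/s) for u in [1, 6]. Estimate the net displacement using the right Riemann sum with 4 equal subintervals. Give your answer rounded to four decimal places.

Δu = (6 − 1)/4 = 1.25.
Right endpoints: 2.25, 3.5, 4.75, 6.
h(2.25) ≈ 0.8109, h(3.5) ≈ 1.2528, h(4.75) ≈ 1.5581, h(6) ≈ 1.7918.
Sum = Δu · [h(2.25) + h(3.5) + h(4.75) + h(6)].
Sum ≈ 6.7670.

6.7670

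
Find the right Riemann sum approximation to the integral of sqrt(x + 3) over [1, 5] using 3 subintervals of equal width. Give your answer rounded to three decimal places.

Δx = (5 − 1)/3 = 4/3.
Right endpoints: 7/3, 11/3, 5.
f(7/3) ≈ 2.309, f(11/3) ≈ 2.582, f(5) ≈ 2.828.
Sum = Δx · [f(7/3) + f(11/3) + f(5)].
Sum ≈ 10.293.

10.293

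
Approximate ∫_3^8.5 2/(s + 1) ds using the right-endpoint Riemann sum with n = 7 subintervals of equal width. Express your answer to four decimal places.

1.6215

Δs = (8.5 − 3)/7 = 11/14.
Right endpoints: 53/14, 32/7, 75/14, 43/7, 97/14, 54/7, 8.5.
f(53/14) = 28/67, f(32/7) = 14/39, f(75/14) = 28/89, f(43/7) = 0.28, f(97/14) = 28/111, f(54/7) = 14/61, f(8.5) = 4/19.
Sum = Δs · [f(53/14) + f(32/7) + f(75/14) + ...].
Sum ≈ 1.6215.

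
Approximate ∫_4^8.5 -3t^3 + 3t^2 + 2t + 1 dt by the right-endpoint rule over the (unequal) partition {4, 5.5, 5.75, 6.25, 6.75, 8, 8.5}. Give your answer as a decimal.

-3858.37890625

Subinterval widths: 1.5, 0.25, 0.5, 0.5, 1.25, 0.5.
Right endpoints: 5.5, 5.75, 6.25, 6.75, 8, 8.5.
f(5.5) = -396.375, f(5.75) = -458.640625, f(6.25) = -601.734375, f(6.75) = -771.453125, f(8) = -1327, f(8.5) = -1607.625.
Sum = Σ Δt_i · f(t_i).
Sum = -3858.37890625.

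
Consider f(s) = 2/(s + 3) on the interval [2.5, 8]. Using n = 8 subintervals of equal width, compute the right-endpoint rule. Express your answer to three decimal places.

1.326

Δs = (8 − 2.5)/8 = 0.6875.
Right endpoints: 3.1875, 3.875, 4.5625, 5.25, 5.9375, 6.625, 7.3125, 8.
f(3.1875) = 32/99, f(3.875) = 16/55, f(4.5625) = 32/121, f(5.25) = 8/33, f(5.9375) = 32/143, f(6.625) = 16/77, f(7.3125) = 32/165, f(8) = 2/11.
Sum = Δs · [f(3.1875) + f(3.875) + f(4.5625) + ...].
Sum ≈ 1.326.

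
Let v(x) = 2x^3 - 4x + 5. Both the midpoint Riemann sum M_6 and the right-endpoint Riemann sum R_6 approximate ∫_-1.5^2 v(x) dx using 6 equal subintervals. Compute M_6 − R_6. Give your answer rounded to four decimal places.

M_6 ≈ 19.319878.
R_6 ≈ 22.318576.
M_6 − R_6 ≈ -2.9987.

-2.9987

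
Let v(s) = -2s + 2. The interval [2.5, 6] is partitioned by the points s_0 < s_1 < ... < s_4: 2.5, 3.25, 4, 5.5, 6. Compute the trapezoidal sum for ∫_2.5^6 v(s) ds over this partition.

Subinterval widths: 0.75, 0.75, 1.5, 0.5.
v(2.5) = -3, v(3.25) = -4.5, v(4) = -6, v(5.5) = -9, v(6) = -10.
On each subinterval the trapezoid contributes (Δs_i/2)·[v(s_{i-1}) + v(s_i)].
Sum = -22.75.

-22.75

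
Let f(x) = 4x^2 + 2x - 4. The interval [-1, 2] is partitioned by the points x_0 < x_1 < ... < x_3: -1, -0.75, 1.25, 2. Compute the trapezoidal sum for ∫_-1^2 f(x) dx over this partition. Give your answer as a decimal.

Subinterval widths: 0.25, 2, 0.75.
f(-1) = -2, f(-0.75) = -3.25, f(1.25) = 4.75, f(2) = 16.
On each subinterval the trapezoid contributes (Δx_i/2)·[f(x_{i-1}) + f(x_i)].
Sum = 8.625.

8.625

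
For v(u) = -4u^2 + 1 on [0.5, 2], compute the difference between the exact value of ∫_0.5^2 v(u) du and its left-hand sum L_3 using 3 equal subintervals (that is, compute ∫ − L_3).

-3.5

Exact integral: ∫_0.5^2 v(u) du = -9.
L_3 = -5.5.
Error = -9 − (-5.5) = -3.5.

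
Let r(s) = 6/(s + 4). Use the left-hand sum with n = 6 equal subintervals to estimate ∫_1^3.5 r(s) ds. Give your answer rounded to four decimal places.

2.5181

Δs = (3.5 − 1)/6 = 5/12.
Left endpoints: 1, 17/12, 11/6, 2.25, 8/3, 37/12.
r(1) = 1.2, r(17/12) = 72/65, r(11/6) = 36/35, r(2.25) = 0.96, r(8/3) = 0.9, r(37/12) = 72/85.
Sum = Δs · [r(1) + r(17/12) + r(11/6) + ...].
Sum ≈ 2.5181.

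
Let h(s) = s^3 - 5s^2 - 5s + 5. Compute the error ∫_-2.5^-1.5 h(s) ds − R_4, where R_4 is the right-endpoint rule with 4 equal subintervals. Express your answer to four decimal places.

-3.2917

Exact integral: ∫_-2.5^-1.5 h(s) ds ≈ -13.916667.
R_4 = -10.625.
Error ≈ -13.916667 − (-10.625) ≈ -3.2917.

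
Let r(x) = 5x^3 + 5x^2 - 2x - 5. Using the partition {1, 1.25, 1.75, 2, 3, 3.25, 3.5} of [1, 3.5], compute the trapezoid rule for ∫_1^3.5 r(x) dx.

Subinterval widths: 0.25, 0.5, 0.25, 1, 0.25, 0.25.
r(1) = 3, r(1.25) = 10.078125, r(1.75) = 33.609375, r(2) = 51, r(3) = 169, r(3.25) = 212.953125, r(3.5) = 263.625.
On each subinterval the trapezoid contributes (Δx_i/2)·[r(x_{i-1}) + r(x_i)].
Sum = 240.44921875.

240.44921875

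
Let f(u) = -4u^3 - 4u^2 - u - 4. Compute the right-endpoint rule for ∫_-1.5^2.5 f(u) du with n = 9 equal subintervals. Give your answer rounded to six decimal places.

-99.983539

Δu = (2.5 − (-1.5))/9 = 4/9.
Right endpoints: -19/18, -11/18, -1/6, 5/18, 13/18, 7/6, 29/18, 37/18, 2.5.
f(-19/18) = -1966/729, f(-11/18) = -2894/729, f(-1/6) = -106/27, f(5/18) = -3406/729, f(13/18) = -6062/729, f(7/6) = -458/27, f(29/18) = -23854/729, f(37/18) = -42062/729, f(2.5) = -94.
Sum = Δu · [f(-19/18) + f(-11/18) + f(-1/6) + ...].
Sum ≈ -99.983539.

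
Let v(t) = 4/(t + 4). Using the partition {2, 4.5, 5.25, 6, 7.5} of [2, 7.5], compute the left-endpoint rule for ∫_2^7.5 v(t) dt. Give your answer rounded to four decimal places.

Subinterval widths: 2.5, 0.75, 0.75, 1.5.
Left endpoints: 2, 4.5, 5.25, 6.
v(2) = 2/3, v(4.5) = 8/17, v(5.25) = 16/37, v(6) = 0.4.
Sum = Σ Δt_i · v(t_i).
Sum ≈ 2.9439.

2.9439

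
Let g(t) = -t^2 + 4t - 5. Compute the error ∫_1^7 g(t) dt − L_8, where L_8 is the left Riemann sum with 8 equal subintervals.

Exact integral: ∫_1^7 g(t) dt = -48.
L_8 = -39.5625.
Error = -48 − (-39.5625) = -8.4375.

-8.4375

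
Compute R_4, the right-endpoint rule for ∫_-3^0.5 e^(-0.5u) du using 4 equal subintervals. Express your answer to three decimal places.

Δu = (0.5 − (-3))/4 = 0.875.
Right endpoints: -2.125, -1.25, -0.375, 0.5.
f(-2.125) ≈ 2.894, f(-1.25) ≈ 1.868, f(-0.375) ≈ 1.206, f(0.5) ≈ 0.779.
Sum = Δu · [f(-2.125) + f(-1.25) + f(-0.375) + f(0.5)].
Sum ≈ 5.904.

5.904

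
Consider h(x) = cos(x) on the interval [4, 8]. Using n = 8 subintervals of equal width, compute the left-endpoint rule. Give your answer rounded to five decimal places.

1.58259

Δx = (8 − 4)/8 = 0.5.
Left endpoints: 4, 4.5, 5, 5.5, 6, 6.5, 7, 7.5.
h(4) ≈ -0.65364, h(4.5) ≈ -0.21080, h(5) ≈ 0.28366, h(5.5) ≈ 0.70867, h(6) ≈ 0.96017, h(6.5) ≈ 0.97659, h(7) ≈ 0.75390, h(7.5) ≈ 0.34664.
Sum = Δx · [h(4) + h(4.5) + h(5) + ...].
Sum ≈ 1.58259.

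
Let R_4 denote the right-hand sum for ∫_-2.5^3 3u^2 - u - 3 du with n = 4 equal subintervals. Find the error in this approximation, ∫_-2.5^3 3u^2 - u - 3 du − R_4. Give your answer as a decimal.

Exact integral: ∫_-2.5^3 f(u) du = 24.75.
R_4 = 31.83984375.
Error = 24.75 − 31.83984375 = -7.08984375.

-7.08984375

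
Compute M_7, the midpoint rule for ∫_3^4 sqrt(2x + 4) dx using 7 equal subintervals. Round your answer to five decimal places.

Δx = (4 − 3)/7 = 1/7.
Midpoints: 43/14, 45/14, 47/14, 3.5, 51/14, 53/14, 55/14.
f(43/14) ≈ 3.18479, f(45/14) ≈ 3.22933, f(47/14) ≈ 3.27327, f(3.5) ≈ 3.31662, f(51/14) ≈ 3.35942, f(53/14) ≈ 3.40168, f(55/14) ≈ 3.44342.
Sum = Δx · [f(43/14) + f(45/14) + f(47/14) + ...].
Sum ≈ 3.31550.

3.31550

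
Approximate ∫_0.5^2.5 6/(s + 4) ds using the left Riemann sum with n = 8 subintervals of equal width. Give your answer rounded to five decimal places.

2.25843

Δs = (2.5 − 0.5)/8 = 0.25.
Left endpoints: 0.5, 0.75, 1, 1.25, 1.5, 1.75, 2, 2.25.
f(0.5) = 4/3, f(0.75) = 24/19, f(1) = 1.2, f(1.25) = 8/7, f(1.5) = 12/11, f(1.75) = 24/23, f(2) = 1, f(2.25) = 0.96.
Sum = Δs · [f(0.5) + f(0.75) + f(1) + ...].
Sum ≈ 2.25843.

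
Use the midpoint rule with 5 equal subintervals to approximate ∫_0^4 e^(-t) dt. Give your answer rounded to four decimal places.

0.9560

Δt = (4 − 0)/5 = 0.8.
Midpoints: 0.4, 1.2, 2, 2.8, 3.6.
f(0.4) ≈ 0.6703, f(1.2) ≈ 0.3012, f(2) ≈ 0.1353, f(2.8) ≈ 0.0608, f(3.6) ≈ 0.0273.
Sum = Δt · [f(0.4) + f(1.2) + f(2) + f(2.8) + f(3.6)].
Sum ≈ 0.9560.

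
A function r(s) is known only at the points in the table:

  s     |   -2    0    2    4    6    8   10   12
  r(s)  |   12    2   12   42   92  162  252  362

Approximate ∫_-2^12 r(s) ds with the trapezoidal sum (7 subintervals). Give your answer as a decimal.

Δs = 2.
T_7 = (2/2)·[12 + 2·2 + 2·12 + 2·42 + 2·92 + 2·162 + 2·252 + 362] = 1498.

1498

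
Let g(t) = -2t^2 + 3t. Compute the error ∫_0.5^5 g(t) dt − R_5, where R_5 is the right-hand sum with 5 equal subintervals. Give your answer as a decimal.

17.415

Exact integral: ∫_0.5^5 g(t) dt = -46.125.
R_5 = -63.54.
Error = -46.125 − (-63.54) = 17.415.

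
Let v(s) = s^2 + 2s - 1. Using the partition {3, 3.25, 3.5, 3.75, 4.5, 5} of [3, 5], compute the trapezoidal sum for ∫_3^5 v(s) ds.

46.765625

Subinterval widths: 0.25, 0.25, 0.25, 0.75, 0.5.
v(3) = 14, v(3.25) = 16.0625, v(3.5) = 18.25, v(3.75) = 20.5625, v(4.5) = 28.25, v(5) = 34.
On each subinterval the trapezoid contributes (Δs_i/2)·[v(s_{i-1}) + v(s_i)].
Sum = 46.765625.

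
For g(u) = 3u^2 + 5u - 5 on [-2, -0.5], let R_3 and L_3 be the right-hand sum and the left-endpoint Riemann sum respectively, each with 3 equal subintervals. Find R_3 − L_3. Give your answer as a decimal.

-1.875

R_3 = -9.75.
L_3 = -7.875.
R_3 − L_3 = -1.875.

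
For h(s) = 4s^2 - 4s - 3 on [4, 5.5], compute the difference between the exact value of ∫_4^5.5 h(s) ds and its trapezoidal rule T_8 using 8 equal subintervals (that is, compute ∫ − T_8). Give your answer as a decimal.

Exact integral: ∫_4^5.5 h(s) ds = 103.5.
T_8 = 103.53515625.
Error = 103.5 − 103.53515625 = -0.03515625.

-0.03515625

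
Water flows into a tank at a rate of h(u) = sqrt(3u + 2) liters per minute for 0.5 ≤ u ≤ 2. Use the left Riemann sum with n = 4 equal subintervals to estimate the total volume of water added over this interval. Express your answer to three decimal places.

Δu = (2 − 0.5)/4 = 0.375.
Left endpoints: 0.5, 0.875, 1.25, 1.625.
h(0.5) ≈ 1.871, h(0.875) ≈ 2.151, h(1.25) ≈ 2.398, h(1.625) ≈ 2.622.
Sum = Δu · [h(0.5) + h(0.875) + h(1.25) + h(1.625)].
Sum ≈ 3.391.

3.391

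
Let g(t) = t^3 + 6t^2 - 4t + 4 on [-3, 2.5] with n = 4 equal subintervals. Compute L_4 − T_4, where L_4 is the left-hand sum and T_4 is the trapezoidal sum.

-2.8359375

L_4 ≈ 108.528320.
T_4 ≈ 111.364258.
L_4 − T_4 = -2.8359375.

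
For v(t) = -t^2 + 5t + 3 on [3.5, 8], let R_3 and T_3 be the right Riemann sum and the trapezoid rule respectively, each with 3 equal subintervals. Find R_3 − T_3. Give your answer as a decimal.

R_3 = -37.125.
T_3 = -15.1875.
R_3 − T_3 = -21.9375.

-21.9375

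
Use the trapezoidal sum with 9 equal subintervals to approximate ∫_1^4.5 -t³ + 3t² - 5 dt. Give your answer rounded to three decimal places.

Δt = (4.5 − 1)/9 = 7/18.
f(1) = -3, f(25/18) = -11035/5832, f(16/9) = -829/729, f(13/6) = -235/216, f(23/9) = -1529/729, f(53/18) = -26351/5832, f(10/3) = -235/27, f(67/18) = -87517/5832, f(37/9) = -17335/729, f(4.5) = -35.375.
T_9 = (Δt/2)·[f(t_0) + 2f(t_1) + ... + 2f(t_{8}) + f(t_9)].
Sum ≈ -30.104.

-30.104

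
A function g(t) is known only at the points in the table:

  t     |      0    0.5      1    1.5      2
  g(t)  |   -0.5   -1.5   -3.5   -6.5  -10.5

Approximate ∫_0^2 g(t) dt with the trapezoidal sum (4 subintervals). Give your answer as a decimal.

-8.5

Δt = 0.5.
T_4 = (0.5/2)·[(-0.5) + 2·(-1.5) + 2·(-3.5) + 2·(-6.5) + (-10.5)] = -8.5.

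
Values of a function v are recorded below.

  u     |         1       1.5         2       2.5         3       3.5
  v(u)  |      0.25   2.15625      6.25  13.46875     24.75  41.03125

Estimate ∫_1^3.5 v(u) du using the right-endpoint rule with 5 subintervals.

43.828125

Δu = 0.5.
Sum = 0.5·[2.15625 + 6.25 + 13.46875 + 24.75 + 41.03125] = 43.828125.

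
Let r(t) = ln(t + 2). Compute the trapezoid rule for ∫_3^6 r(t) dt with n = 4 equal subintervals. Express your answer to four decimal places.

5.5848

Δt = (6 − 3)/4 = 0.75.
r(3) ≈ 1.6094, r(3.75) ≈ 1.7492, r(4.5) ≈ 1.8718, r(5.25) ≈ 1.9810, r(6) ≈ 2.0794.
T_4 = (Δt/2)·[r(t_0) + 2r(t_1) + 2r(t_2) + 2r(t_3) + r(t_4)].
Sum ≈ 5.5848.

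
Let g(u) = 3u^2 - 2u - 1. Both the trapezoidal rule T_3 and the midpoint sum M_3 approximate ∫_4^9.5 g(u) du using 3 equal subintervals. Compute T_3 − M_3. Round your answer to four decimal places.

13.8646

T_3 ≈ 722.868056.
M_3 ≈ 709.003472.
T_3 − M_3 ≈ 13.8646.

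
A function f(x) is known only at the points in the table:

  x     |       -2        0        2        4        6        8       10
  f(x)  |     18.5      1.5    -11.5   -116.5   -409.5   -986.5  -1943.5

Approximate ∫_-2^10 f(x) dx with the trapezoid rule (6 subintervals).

Δx = 2.
T_6 = (2/2)·[18.5 + 2·1.5 + 2·(-11.5) + 2·(-116.5) + 2·(-409.5) + 2·(-986.5) + (-1943.5)] = -4970.

-4970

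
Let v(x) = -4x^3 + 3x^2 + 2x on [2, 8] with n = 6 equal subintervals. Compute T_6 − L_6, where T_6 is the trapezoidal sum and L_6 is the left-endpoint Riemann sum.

-912

T_6 = -3573.
L_6 = -2661.
T_6 − L_6 = -912.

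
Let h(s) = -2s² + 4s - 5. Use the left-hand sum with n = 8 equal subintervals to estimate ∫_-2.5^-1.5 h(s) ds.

-21.921875

Δs = (-1.5 − (-2.5))/8 = 0.125.
Left endpoints: -2.5, -2.375, -2.25, -2.125, -2, -1.875, -1.75, -1.625.
h(-2.5) = -27.5, h(-2.375) = -25.78125, h(-2.25) = -24.125, h(-2.125) = -22.53125, h(-2) = -21, h(-1.875) = -19.53125, h(-1.75) = -18.125, h(-1.625) = -16.78125.
Sum = Δs · [h(-2.5) + h(-2.375) + h(-2.25) + ...].
Sum = -21.921875.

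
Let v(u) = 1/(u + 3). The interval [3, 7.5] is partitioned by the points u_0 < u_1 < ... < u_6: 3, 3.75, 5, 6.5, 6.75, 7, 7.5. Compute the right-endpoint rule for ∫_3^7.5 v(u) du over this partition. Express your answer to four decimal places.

Subinterval widths: 0.75, 1.25, 1.5, 0.25, 0.25, 0.5.
Right endpoints: 3.75, 5, 6.5, 6.75, 7, 7.5.
v(3.75) = 4/27, v(5) = 0.125, v(6.5) = 2/19, v(6.75) = 4/39, v(7) = 0.1, v(7.5) = 2/21.
Sum = Σ Δu_i · v(u_i).
Sum ≈ 0.5235.

0.5235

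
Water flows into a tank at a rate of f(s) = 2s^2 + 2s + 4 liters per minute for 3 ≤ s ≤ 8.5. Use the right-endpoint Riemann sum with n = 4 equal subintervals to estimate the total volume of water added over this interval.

574.6640625

Δs = (8.5 − 3)/4 = 1.375.
Right endpoints: 4.375, 5.75, 7.125, 8.5.
f(4.375) = 51.03125, f(5.75) = 81.625, f(7.125) = 119.78125, f(8.5) = 165.5.
Sum = Δs · [f(4.375) + f(5.75) + f(7.125) + f(8.5)].
Sum = 574.6640625.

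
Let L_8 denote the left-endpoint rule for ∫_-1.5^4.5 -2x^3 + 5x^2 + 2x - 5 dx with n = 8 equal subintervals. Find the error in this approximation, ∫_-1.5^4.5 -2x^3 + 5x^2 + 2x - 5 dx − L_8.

-30.375

Exact integral: ∫_-1.5^4.5 f(x) dx = -57.
L_8 = -26.625.
Error = -57 − (-26.625) = -30.375.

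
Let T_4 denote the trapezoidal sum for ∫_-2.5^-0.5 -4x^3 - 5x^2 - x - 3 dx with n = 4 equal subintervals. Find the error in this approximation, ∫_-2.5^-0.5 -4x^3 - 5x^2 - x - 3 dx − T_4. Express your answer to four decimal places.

-1.0833

Exact integral: ∫_-2.5^-0.5 f(x) dx ≈ 10.166667.
T_4 = 11.25.
Error ≈ 10.166667 − 11.25 ≈ -1.0833.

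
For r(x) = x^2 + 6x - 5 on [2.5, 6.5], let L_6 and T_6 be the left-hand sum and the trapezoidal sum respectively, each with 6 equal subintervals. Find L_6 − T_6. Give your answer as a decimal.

-20

L_6 ≈ 154.62963.
T_6 ≈ 174.62963.
L_6 − T_6 = -20.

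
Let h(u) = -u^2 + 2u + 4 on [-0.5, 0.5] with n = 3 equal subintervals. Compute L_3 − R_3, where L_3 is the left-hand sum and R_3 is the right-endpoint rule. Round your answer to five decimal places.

L_3 ≈ 3.5648148.
R_3 ≈ 4.2314815.
L_3 − R_3 ≈ -0.66667.

-0.66667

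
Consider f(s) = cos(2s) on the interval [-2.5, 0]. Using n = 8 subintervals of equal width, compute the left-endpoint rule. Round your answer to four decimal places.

Δs = (0 − (-2.5))/8 = 0.3125.
Left endpoints: -2.5, -2.1875, -1.875, -1.5625, -1.25, -0.9375, -0.625, -0.3125.
f(-2.5) ≈ 0.2837, f(-2.1875) ≈ -0.3310, f(-1.875) ≈ -0.8206, f(-1.5625) ≈ -0.9999, f(-1.25) ≈ -0.8011, f(-0.9375) ≈ -0.2995, f(-0.625) ≈ 0.3153, f(-0.3125) ≈ 0.8110.
Sum = Δs · [f(-2.5) + f(-2.1875) + f(-1.875) + ...].
Sum ≈ -0.5757.

-0.5757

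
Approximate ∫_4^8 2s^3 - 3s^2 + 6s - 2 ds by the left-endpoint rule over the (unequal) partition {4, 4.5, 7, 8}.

996.25

Subinterval widths: 0.5, 2.5, 1.
Left endpoints: 4, 4.5, 7.
f(4) = 102, f(4.5) = 146.5, f(7) = 579.
Sum = Σ Δs_i · f(s_i).
Sum = 996.25.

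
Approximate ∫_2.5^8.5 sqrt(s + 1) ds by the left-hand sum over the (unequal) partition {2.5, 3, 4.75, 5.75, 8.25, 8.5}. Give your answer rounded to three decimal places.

Subinterval widths: 0.5, 1.75, 1, 2.5, 0.25.
Left endpoints: 2.5, 3, 4.75, 5.75, 8.25.
f(2.5) ≈ 1.871, f(3) ≈ 2.000, f(4.75) ≈ 2.398, f(5.75) ≈ 2.598, f(8.25) ≈ 3.041.
Sum = Σ Δs_i · f(s_i).
Sum ≈ 14.089.

14.089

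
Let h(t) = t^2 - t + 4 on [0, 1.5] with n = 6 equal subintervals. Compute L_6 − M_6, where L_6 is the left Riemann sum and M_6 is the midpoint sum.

L_6 = 5.921875.
M_6 = 5.9921875.
L_6 − M_6 = -0.0703125.

-0.0703125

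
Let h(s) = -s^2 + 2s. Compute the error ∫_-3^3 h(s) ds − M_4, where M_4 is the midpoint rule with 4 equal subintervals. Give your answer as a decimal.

Exact integral: ∫_-3^3 h(s) ds = -18.
M_4 = -16.875.
Error = -18 − (-16.875) = -1.125.

-1.125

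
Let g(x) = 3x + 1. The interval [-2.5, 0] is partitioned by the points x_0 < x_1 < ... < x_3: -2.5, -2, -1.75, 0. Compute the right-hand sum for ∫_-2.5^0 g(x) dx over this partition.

-1.8125

Subinterval widths: 0.5, 0.25, 1.75.
Right endpoints: -2, -1.75, 0.
g(-2) = -5, g(-1.75) = -4.25, g(0) = 1.
Sum = Σ Δx_i · g(x_i).
Sum = -1.8125.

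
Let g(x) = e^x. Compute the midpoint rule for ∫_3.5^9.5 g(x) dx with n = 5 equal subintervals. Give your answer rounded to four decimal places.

Δx = (9.5 − 3.5)/5 = 1.2.
Midpoints: 4.1, 5.3, 6.5, 7.7, 8.9.
g(4.1) ≈ 60.3403, g(5.3) ≈ 200.3368, g(6.5) ≈ 665.1416, g(7.7) ≈ 2208.3480, g(8.9) ≈ 7331.9735.
Sum = Δx · [g(4.1) + g(5.3) + g(6.5) + g(7.7) + g(8.9)].
Sum ≈ 12559.3683.

12559.3683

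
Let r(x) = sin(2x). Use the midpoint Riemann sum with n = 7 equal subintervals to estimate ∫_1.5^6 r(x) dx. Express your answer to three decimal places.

Δx = (6 − 1.5)/7 = 9/14.
Midpoints: 51/28, 69/28, 87/28, 3.75, 123/28, 141/28, 159/28.
r(51/28) ≈ -0.481, r(69/28) ≈ -0.977, r(87/28) ≈ -0.069, r(3.75) ≈ 0.938, r(123/28) ≈ 0.596, r(141/28) ≈ -0.603, r(159/28) ≈ -0.935.
Sum = Δx · [r(51/28) + r(69/28) + r(87/28) + ...].
Sum ≈ -0.983.

-0.983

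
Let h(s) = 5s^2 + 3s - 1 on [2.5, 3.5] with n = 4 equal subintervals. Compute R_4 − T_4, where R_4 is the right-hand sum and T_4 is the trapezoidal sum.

4.125

R_4 = 57.59375.
T_4 = 53.46875.
R_4 − T_4 = 4.125.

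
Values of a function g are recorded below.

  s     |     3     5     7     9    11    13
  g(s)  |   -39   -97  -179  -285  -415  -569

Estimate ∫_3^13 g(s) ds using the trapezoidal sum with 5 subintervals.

-2560

Δs = 2.
T_5 = (2/2)·[(-39) + 2·(-97) + 2·(-179) + 2·(-285) + 2·(-415) + (-569)] = -2560.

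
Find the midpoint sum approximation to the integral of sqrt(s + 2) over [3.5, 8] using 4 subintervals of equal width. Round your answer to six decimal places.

12.485653

Δs = (8 − 3.5)/4 = 1.125.
Midpoints: 4.0625, 5.1875, 6.3125, 7.4375.
f(4.0625) ≈ 2.462214, f(5.1875) ≈ 2.680951, f(6.3125) ≈ 2.883141, f(7.4375) ≈ 3.072051.
Sum = Δs · [f(4.0625) + f(5.1875) + f(6.3125) + f(7.4375)].
Sum ≈ 12.485653.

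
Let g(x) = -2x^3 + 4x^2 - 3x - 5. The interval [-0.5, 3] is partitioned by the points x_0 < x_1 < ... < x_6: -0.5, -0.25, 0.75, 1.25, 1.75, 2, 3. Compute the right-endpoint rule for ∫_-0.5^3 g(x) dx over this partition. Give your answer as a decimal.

-49.1484375

Subinterval widths: 0.25, 1, 0.5, 0.5, 0.25, 1.
Right endpoints: -0.25, 0.75, 1.25, 1.75, 2, 3.
g(-0.25) = -3.96875, g(0.75) = -5.84375, g(1.25) = -6.40625, g(1.75) = -8.71875, g(2) = -11, g(3) = -32.
Sum = Σ Δx_i · g(x_i).
Sum = -49.1484375.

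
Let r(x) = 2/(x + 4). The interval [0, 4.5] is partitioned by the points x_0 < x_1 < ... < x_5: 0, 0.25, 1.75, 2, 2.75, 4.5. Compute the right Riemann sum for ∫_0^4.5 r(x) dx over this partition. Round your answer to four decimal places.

Subinterval widths: 0.25, 1.5, 0.25, 0.75, 1.75.
Right endpoints: 0.25, 1.75, 2, 2.75, 4.5.
r(0.25) = 8/17, r(1.75) = 8/23, r(2) = 1/3, r(2.75) = 8/27, r(4.5) = 4/17.
Sum = Σ Δx_i · r(x_i).
Sum ≈ 1.3567.

1.3567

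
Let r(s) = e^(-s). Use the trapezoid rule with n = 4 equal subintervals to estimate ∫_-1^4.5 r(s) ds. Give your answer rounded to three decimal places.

Δs = (4.5 − (-1))/4 = 1.375.
r(-1) ≈ 2.718, r(0.375) ≈ 0.687, r(1.75) ≈ 0.174, r(3.125) ≈ 0.044, r(4.5) ≈ 0.011.
T_4 = (Δs/2)·[r(s_0) + 2r(s_1) + 2r(s_2) + 2r(s_3) + r(s_4)].
Sum ≈ 3.121.

3.121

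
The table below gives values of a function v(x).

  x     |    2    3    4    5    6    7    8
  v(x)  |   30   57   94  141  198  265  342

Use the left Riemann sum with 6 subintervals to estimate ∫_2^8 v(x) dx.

Δx = 1.
Sum = 1·[30 + 57 + 94 + 141 + 198 + 265] = 785.

785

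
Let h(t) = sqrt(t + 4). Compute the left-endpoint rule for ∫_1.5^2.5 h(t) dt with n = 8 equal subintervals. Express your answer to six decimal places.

2.435989

Δt = (2.5 − 1.5)/8 = 0.125.
Left endpoints: 1.5, 1.625, 1.75, 1.875, 2, 2.125, 2.25, 2.375.
h(1.5) ≈ 2.345208, h(1.625) ≈ 2.371708, h(1.75) ≈ 2.397916, h(1.875) ≈ 2.423840, h(2) ≈ 2.449490, h(2.125) ≈ 2.474874, h(2.25) ≈ 2.500000, h(2.375) ≈ 2.524876.
Sum = Δt · [h(1.5) + h(1.625) + h(1.75) + ...].
Sum ≈ 2.435989.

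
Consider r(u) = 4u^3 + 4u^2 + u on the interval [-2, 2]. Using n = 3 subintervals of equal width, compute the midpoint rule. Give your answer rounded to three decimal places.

18.963

Δu = (2 − (-2))/3 = 4/3.
Midpoints: -4/3, 0, 4/3.
r(-4/3) = -100/27, r(0) = 0, r(4/3) = 484/27.
Sum = Δu · [r(-4/3) + r(0) + r(4/3)].
Sum ≈ 18.963.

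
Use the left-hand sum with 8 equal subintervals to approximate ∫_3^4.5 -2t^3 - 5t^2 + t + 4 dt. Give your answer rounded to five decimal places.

Δt = (4.5 − 3)/8 = 0.1875.
Left endpoints: 3, 3.1875, 3.375, 3.5625, 3.75, 3.9375, 4.125, 4.3125.
f(3) = -92, f(3.1875) = -221971/2048, f(3.375) = -126.46484375, f(3.5625) = -299665/2048, f(3.75) = -168.03125, f(3.9375) = -392551/2048, f(4.125) = -217.33203125, f(4.3125) = -501925/2048.
Sum = Δt · [f(3) + f(3.1875) + f(3.375) + ...].
Sum ≈ -242.86670.

-242.86670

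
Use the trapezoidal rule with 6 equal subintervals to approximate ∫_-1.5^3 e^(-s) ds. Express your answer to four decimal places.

Δs = (3 − (-1.5))/6 = 0.75.
f(-1.5) ≈ 4.4817, f(-0.75) ≈ 2.1170, f(0) ≈ 1.0000, f(0.75) ≈ 0.4724, f(1.5) ≈ 0.2231, f(2.25) ≈ 0.1054, f(3) ≈ 0.0498.
T_6 = (Δs/2)·[f(s_0) + 2f(s_1) + ... + 2f(s_{5}) + f(s_6)].
Sum ≈ 4.6377.

4.6377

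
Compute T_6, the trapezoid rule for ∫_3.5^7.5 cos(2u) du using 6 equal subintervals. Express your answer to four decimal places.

Δu = (7.5 − 3.5)/6 = 2/3.
f(3.5) ≈ 0.7539, f(25/6) ≈ -0.4612, f(29/6) ≈ -0.9709, f(5.5) ≈ 0.0044, f(37/6) ≈ 0.9730, f(41/6) ≈ 0.4533, f(7.5) ≈ -0.7597.
T_6 = (Δu/2)·[f(u_0) + 2f(u_1) + ... + 2f(u_{5}) + f(u_6)].
Sum ≈ -0.0028.

-0.0028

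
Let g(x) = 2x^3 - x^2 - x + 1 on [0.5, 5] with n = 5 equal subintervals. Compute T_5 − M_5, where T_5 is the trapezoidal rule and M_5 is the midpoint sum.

14.124375

T_5 = 272.385.
M_5 = 258.260625.
T_5 − M_5 = 14.124375.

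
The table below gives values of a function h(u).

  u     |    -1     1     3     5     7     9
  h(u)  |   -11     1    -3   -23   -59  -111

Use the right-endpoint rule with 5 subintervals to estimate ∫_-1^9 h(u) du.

-390

Δu = 2.
Sum = 2·[1 + (-3) + (-23) + (-59) + (-111)] = -390.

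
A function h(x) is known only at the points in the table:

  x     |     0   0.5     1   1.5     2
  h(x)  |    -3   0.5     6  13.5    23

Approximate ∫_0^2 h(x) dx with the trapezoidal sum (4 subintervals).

15

Δx = 0.5.
T_4 = (0.5/2)·[(-3) + 2·0.5 + 2·6 + 2·13.5 + 23] = 15.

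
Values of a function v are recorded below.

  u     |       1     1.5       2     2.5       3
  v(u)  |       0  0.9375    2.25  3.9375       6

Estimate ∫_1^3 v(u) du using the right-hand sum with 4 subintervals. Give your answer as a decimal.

6.5625

Δu = 0.5.
Sum = 0.5·[0.9375 + 2.25 + 3.9375 + 6] = 6.5625.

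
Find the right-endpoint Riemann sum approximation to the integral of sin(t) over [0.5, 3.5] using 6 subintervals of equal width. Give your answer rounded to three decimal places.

Δt = (3.5 − 0.5)/6 = 0.5.
Right endpoints: 1, 1.5, 2, 2.5, 3, 3.5.
f(1) ≈ 0.841, f(1.5) ≈ 0.997, f(2) ≈ 0.909, f(2.5) ≈ 0.598, f(3) ≈ 0.141, f(3.5) ≈ -0.351.
Sum = Δt · [f(1) + f(1.5) + f(2) + ...].
Sum ≈ 1.569.

1.569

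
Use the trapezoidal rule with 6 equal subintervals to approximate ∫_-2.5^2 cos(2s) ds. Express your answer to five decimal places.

-0.69064

Δs = (2 − (-2.5))/6 = 0.75.
f(-2.5) ≈ 0.28366, f(-1.75) ≈ -0.93646, f(-1) ≈ -0.41615, f(-0.25) ≈ 0.87758, f(0.5) ≈ 0.54030, f(1.25) ≈ -0.80114, f(2) ≈ -0.65364.
T_6 = (Δs/2)·[f(s_0) + 2f(s_1) + ... + 2f(s_{5}) + f(s_6)].
Sum ≈ -0.69064.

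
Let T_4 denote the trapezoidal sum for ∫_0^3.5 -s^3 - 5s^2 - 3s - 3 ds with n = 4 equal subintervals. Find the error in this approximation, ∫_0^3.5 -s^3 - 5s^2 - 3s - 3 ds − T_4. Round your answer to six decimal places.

4.577799

Exact integral: ∫_0^3.5 f(s) ds ≈ -137.84895833.
T_4 ≈ -142.42675781.
Error ≈ -137.84895833 − (-142.42675781) ≈ 4.577799.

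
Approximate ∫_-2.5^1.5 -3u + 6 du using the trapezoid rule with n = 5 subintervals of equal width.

30

Δu = (1.5 − (-2.5))/5 = 0.8.
f(-2.5) = 13.5, f(-1.7) = 11.1, f(-0.9) = 8.7, f(-0.1) = 6.3, f(0.7) = 3.9, f(1.5) = 1.5.
T_5 = (Δu/2)·[f(u_0) + 2f(u_1) + ... + 2f(u_{4}) + f(u_5)].
Sum = 30.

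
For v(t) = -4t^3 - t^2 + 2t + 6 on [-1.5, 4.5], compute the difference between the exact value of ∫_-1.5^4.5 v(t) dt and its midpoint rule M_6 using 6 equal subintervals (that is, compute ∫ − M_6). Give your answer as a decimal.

-9.5

Exact integral: ∫_-1.5^4.5 v(t) dt = -382.5.
M_6 = -373.
Error = -382.5 − (-373) = -9.5.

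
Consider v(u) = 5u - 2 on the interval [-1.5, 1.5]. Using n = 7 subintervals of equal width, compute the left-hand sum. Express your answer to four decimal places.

Δu = (1.5 − (-1.5))/7 = 3/7.
Left endpoints: -1.5, -15/14, -9/14, -3/14, 3/14, 9/14, 15/14.
v(-1.5) = -9.5, v(-15/14) = -103/14, v(-9/14) = -73/14, v(-3/14) = -43/14, v(3/14) = -13/14, v(9/14) = 17/14, v(15/14) = 47/14.
Sum = Δu · [v(-1.5) + v(-15/14) + v(-9/14) + ...].
Sum ≈ -9.2143.

-9.2143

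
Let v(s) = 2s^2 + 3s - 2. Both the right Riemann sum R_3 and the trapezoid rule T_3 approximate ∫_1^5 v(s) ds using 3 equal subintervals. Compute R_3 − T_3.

R_3 ≈ 153.0370370.
T_3 ≈ 113.0370370.
R_3 − T_3 = 40.

40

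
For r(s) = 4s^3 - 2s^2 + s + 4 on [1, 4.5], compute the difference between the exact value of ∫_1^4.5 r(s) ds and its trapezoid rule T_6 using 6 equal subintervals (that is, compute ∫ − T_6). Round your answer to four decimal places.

-6.1534

Exact integral: ∫_1^4.5 r(s) ds ≈ 372.604167.
T_6 ≈ 378.757523.
Error ≈ 372.604167 − 378.757523 ≈ -6.1534.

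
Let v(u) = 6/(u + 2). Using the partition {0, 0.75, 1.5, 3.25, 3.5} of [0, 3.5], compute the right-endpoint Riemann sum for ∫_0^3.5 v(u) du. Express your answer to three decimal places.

Subinterval widths: 0.75, 0.75, 1.75, 0.25.
Right endpoints: 0.75, 1.5, 3.25, 3.5.
v(0.75) = 24/11, v(1.5) = 12/7, v(3.25) = 8/7, v(3.5) = 12/11.
Sum = Σ Δu_i · v(u_i).
Sum ≈ 5.195.

5.195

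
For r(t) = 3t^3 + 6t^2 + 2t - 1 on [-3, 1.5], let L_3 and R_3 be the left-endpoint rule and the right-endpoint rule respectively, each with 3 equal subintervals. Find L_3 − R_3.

L_3 = -53.4375.
R_3 = 36.
L_3 − R_3 = -89.4375.

-89.4375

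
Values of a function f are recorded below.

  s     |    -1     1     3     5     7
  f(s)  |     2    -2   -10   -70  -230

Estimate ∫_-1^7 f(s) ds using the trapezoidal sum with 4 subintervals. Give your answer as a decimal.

Δs = 2.
T_4 = (2/2)·[2 + 2·(-2) + 2·(-10) + 2·(-70) + (-230)] = -392.

-392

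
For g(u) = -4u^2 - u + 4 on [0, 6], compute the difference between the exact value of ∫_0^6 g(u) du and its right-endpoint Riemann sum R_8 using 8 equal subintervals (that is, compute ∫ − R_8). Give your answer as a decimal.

58.5

Exact integral: ∫_0^6 g(u) du = -282.
R_8 = -340.5.
Error = -282 − (-340.5) = 58.5.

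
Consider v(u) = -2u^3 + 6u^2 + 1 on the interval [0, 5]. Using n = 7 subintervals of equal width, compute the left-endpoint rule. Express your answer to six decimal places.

Δu = (5 − 0)/7 = 5/7.
Left endpoints: 0, 5/7, 10/7, 15/7, 20/7, 25/7, 30/7.
v(0) = 1, v(5/7) = 1143/343, v(10/7) = 2543/343, v(15/7) = 3043/343, v(20/7) = 1143/343, v(25/7) = -4657/343, v(30/7) = -15857/343.
Sum = Δu · [v(0) + v(5/7) + v(10/7) + ...].
Sum ≈ -25.612245.

-25.612245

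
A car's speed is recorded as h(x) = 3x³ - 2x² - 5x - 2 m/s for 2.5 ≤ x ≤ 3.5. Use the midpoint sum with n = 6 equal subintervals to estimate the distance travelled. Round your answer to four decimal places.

48.0255

Δx = (3.5 − 2.5)/6 = 1/6.
Midpoints: 31/12, 2.75, 35/12, 37/12, 3.25, 41/12.
h(31/12) = 13511/576, h(2.75) = 31.515625, h(35/12) = 7841/192, h(37/12) = 29669/576, h(3.25) = 63.609375, h(41/12) = 14827/192.
Sum = Δx · [h(31/12) + h(2.75) + h(35/12) + ...].
Sum ≈ 48.0255.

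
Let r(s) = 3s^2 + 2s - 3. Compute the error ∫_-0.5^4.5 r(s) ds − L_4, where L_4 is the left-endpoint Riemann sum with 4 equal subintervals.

Exact integral: ∫_-0.5^4.5 r(s) ds = 96.25.
L_4 = 56.40625.
Error = 96.25 − 56.40625 = 39.84375.

39.84375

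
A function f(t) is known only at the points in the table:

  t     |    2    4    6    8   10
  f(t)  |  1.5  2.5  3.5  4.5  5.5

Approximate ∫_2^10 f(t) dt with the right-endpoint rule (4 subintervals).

Δt = 2.
Sum = 2·[2.5 + 3.5 + 4.5 + 5.5] = 32.

32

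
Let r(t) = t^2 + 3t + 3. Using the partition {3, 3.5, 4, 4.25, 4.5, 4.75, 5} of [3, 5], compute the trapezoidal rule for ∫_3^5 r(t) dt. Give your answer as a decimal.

62.71875

Subinterval widths: 0.5, 0.5, 0.25, 0.25, 0.25, 0.25.
r(3) = 21, r(3.5) = 25.75, r(4) = 31, r(4.25) = 33.8125, r(4.5) = 36.75, r(4.75) = 39.8125, r(5) = 43.
On each subinterval the trapezoid contributes (Δt_i/2)·[r(t_{i-1}) + r(t_i)].
Sum = 62.71875.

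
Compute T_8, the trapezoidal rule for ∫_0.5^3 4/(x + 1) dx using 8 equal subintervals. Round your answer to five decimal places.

3.93569

Δx = (3 − 0.5)/8 = 0.3125.
f(0.5) = 8/3, f(0.8125) = 64/29, f(1.125) = 32/17, f(1.4375) = 64/39, f(1.75) = 16/11, f(2.0625) = 64/49, f(2.375) = 32/27, f(2.6875) = 64/59, f(3) = 1.
T_8 = (Δx/2)·[f(x_0) + 2f(x_1) + ... + 2f(x_{7}) + f(x_8)].
Sum ≈ 3.93569.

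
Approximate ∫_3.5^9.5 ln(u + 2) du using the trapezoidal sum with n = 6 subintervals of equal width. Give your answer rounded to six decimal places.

12.702986

Δu = (9.5 − 3.5)/6 = 1.
f(3.5) ≈ 1.704748, f(4.5) ≈ 1.871802, f(5.5) ≈ 2.014903, f(6.5) ≈ 2.140066, f(7.5) ≈ 2.251292, f(8.5) ≈ 2.351375, f(9.5) ≈ 2.442347.
T_6 = (Δu/2)·[f(u_0) + 2f(u_1) + ... + 2f(u_{5}) + f(u_6)].
Sum ≈ 12.702986.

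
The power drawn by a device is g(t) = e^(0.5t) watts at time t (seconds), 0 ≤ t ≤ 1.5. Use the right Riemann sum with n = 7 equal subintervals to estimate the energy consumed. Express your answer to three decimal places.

2.356

Δt = (1.5 − 0)/7 = 3/14.
Right endpoints: 3/14, 3/7, 9/14, 6/7, 15/14, 9/7, 1.5.
g(3/14) ≈ 1.113, g(3/7) ≈ 1.239, g(9/14) ≈ 1.379, g(6/7) ≈ 1.535, g(15/14) ≈ 1.709, g(9/7) ≈ 1.902, g(1.5) ≈ 2.117.
Sum = Δt · [g(3/14) + g(3/7) + g(9/14) + ...].
Sum ≈ 2.356.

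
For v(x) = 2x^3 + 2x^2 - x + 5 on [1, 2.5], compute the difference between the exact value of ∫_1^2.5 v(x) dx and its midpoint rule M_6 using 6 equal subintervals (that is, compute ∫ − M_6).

0.09765625

Exact integral: ∫_1^2.5 v(x) dx = 33.65625.
M_6 = 33.55859375.
Error = 33.65625 − 33.55859375 = 0.09765625.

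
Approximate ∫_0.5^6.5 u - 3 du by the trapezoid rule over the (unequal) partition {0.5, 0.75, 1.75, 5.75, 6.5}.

Subinterval widths: 0.25, 1, 4, 0.75.
f(0.5) = -2.5, f(0.75) = -2.25, f(1.75) = -1.25, f(5.75) = 2.75, f(6.5) = 3.5.
On each subinterval the trapezoid contributes (Δu_i/2)·[f(u_{i-1}) + f(u_i)].
Sum = 3.

3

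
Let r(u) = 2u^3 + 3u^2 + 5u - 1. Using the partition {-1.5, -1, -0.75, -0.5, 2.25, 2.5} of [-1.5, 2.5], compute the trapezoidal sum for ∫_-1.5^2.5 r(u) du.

70.5390625

Subinterval widths: 0.5, 0.25, 0.25, 2.75, 0.25.
r(-1.5) = -8.5, r(-1) = -5, r(-0.75) = -3.90625, r(-0.5) = -3, r(2.25) = 48.21875, r(2.5) = 61.5.
On each subinterval the trapezoid contributes (Δu_i/2)·[r(u_{i-1}) + r(u_i)].
Sum = 70.5390625.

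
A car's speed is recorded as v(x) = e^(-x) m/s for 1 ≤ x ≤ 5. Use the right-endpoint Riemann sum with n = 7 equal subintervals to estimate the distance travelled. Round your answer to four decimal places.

0.2677

Δx = (5 − 1)/7 = 4/7.
Right endpoints: 11/7, 15/7, 19/7, 23/7, 27/7, 31/7, 5.
v(11/7) ≈ 0.2077, v(15/7) ≈ 0.1173, v(19/7) ≈ 0.0663, v(23/7) ≈ 0.0374, v(27/7) ≈ 0.0211, v(31/7) ≈ 0.0119, v(5) ≈ 0.0067.
Sum = Δx · [v(11/7) + v(15/7) + v(19/7) + ...].
Sum ≈ 0.2677.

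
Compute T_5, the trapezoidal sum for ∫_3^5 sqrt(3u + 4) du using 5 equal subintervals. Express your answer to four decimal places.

7.9872

Δu = (5 − 3)/5 = 0.4.
f(3) ≈ 3.6056, f(3.4) ≈ 3.7683, f(3.8) ≈ 3.9243, f(4.2) ≈ 4.0743, f(4.6) ≈ 4.2190, f(5) ≈ 4.3589.
T_5 = (Δu/2)·[f(u_0) + 2f(u_1) + ... + 2f(u_{4}) + f(u_5)].
Sum ≈ 7.9872.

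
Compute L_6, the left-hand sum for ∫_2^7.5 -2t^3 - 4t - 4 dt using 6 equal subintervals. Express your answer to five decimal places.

-1333.01476

Δt = (7.5 − 2)/6 = 11/12.
Left endpoints: 2, 35/12, 23/6, 4.75, 17/3, 79/12.
f(2) = -28, f(35/12) = -56411/864, f(23/6) = -14255/108, f(4.75) = -237.34375, f(17/3) = -10546/27, f(79/12) = -519247/864.
Sum = Δt · [f(2) + f(35/12) + f(23/6) + ...].
Sum ≈ -1333.01476.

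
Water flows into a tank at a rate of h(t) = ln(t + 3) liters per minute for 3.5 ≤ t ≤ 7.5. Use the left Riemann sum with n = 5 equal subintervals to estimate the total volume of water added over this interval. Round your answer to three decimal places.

8.328

Δt = (7.5 − 3.5)/5 = 0.8.
Left endpoints: 3.5, 4.3, 5.1, 5.9, 6.7.
h(3.5) ≈ 1.872, h(4.3) ≈ 1.988, h(5.1) ≈ 2.092, h(5.9) ≈ 2.186, h(6.7) ≈ 2.272.
Sum = Δt · [h(3.5) + h(4.3) + h(5.1) + h(5.9) + h(6.7)].
Sum ≈ 8.328.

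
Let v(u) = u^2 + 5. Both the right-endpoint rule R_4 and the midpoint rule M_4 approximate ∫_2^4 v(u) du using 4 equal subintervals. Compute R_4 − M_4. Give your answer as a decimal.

R_4 = 31.75.
M_4 = 28.625.
R_4 − M_4 = 3.125.

3.125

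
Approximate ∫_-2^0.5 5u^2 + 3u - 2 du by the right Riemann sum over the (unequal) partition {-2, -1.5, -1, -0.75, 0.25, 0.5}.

Subinterval widths: 0.5, 0.5, 0.25, 1, 0.25.
Right endpoints: -1.5, -1, -0.75, 0.25, 0.5.
f(-1.5) = 4.75, f(-1) = 0, f(-0.75) = -1.4375, f(0.25) = -0.9375, f(0.5) = 0.75.
Sum = Σ Δu_i · f(u_i).
Sum = 1.265625.

1.265625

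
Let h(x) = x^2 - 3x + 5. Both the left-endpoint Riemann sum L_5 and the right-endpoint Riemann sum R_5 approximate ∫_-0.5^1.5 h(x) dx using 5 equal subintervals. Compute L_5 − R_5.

1.6

L_5 = 9.02.
R_5 = 7.42.
L_5 − R_5 = 1.6.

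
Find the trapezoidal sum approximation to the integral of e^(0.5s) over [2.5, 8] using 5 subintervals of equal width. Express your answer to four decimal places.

104.7794

Δs = (8 − 2.5)/5 = 1.1.
f(2.5) ≈ 3.4903, f(3.6) ≈ 6.0496, f(4.7) ≈ 10.4856, f(5.8) ≈ 18.1741, f(6.9) ≈ 31.5004, f(8) ≈ 54.5982.
T_5 = (Δs/2)·[f(s_0) + 2f(s_1) + ... + 2f(s_{4}) + f(s_5)].
Sum ≈ 104.7794.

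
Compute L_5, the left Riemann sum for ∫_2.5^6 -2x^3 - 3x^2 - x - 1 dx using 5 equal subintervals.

-682.64

Δx = (6 − 2.5)/5 = 0.7.
Left endpoints: 2.5, 3.2, 3.9, 4.6, 5.3.
f(2.5) = -53.5, f(3.2) = -100.456, f(3.9) = -169.168, f(4.6) = -263.752, f(5.3) = -388.324.
Sum = Δx · [f(2.5) + f(3.2) + f(3.9) + f(4.6) + f(5.3)].
Sum = -682.64.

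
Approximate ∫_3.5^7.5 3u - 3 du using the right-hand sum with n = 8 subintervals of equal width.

Δu = (7.5 − 3.5)/8 = 0.5.
Right endpoints: 4, 4.5, 5, 5.5, 6, 6.5, 7, 7.5.
f(4) = 9, f(4.5) = 10.5, f(5) = 12, f(5.5) = 13.5, f(6) = 15, f(6.5) = 16.5, f(7) = 18, f(7.5) = 19.5.
Sum = Δu · [f(4) + f(4.5) + f(5) + ...].
Sum = 57.

57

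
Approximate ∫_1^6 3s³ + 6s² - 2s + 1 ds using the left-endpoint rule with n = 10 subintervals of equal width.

Δs = (6 − 1)/10 = 0.5.
Left endpoints: 1, 1.5, 2, 2.5, 3, 3.5, 4, 4.5, 5, 5.5.
f(1) = 8, f(1.5) = 21.625, f(2) = 45, f(2.5) = 80.375, f(3) = 130, f(3.5) = 196.125, f(4) = 281, f(4.5) = 386.875, f(5) = 516, f(5.5) = 670.625.
Sum = Δs · [f(1) + f(1.5) + f(2) + ...].
Sum = 1167.8125.

1167.8125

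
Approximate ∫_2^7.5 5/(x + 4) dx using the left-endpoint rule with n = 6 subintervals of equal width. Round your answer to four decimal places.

3.4427

Δx = (7.5 − 2)/6 = 11/12.
Left endpoints: 2, 35/12, 23/6, 4.75, 17/3, 79/12.
f(2) = 5/6, f(35/12) = 60/83, f(23/6) = 30/47, f(4.75) = 4/7, f(17/3) = 15/29, f(79/12) = 60/127.
Sum = Δx · [f(2) + f(35/12) + f(23/6) + ...].
Sum ≈ 3.4427.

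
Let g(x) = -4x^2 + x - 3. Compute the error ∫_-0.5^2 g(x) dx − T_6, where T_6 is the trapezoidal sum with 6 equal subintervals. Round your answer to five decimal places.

Exact integral: ∫_-0.5^2 g(x) dx ≈ -16.4583333.
T_6 ≈ -16.7476852.
Error ≈ -16.4583333 − (-16.7476852) ≈ 0.28935.

0.28935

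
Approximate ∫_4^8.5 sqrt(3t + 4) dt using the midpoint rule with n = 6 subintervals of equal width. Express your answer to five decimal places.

21.38587

Δt = (8.5 − 4)/6 = 0.75.
Midpoints: 4.375, 5.125, 5.875, 6.625, 7.375, 8.125.
f(4.375) ≈ 4.13824, f(5.125) ≈ 4.40170, f(5.875) ≈ 4.65027, f(6.625) ≈ 4.88621, f(7.375) ≈ 5.11126, f(8.125) ≈ 5.32682.
Sum = Δt · [f(4.375) + f(5.125) + f(5.875) + ...].
Sum ≈ 21.38587.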